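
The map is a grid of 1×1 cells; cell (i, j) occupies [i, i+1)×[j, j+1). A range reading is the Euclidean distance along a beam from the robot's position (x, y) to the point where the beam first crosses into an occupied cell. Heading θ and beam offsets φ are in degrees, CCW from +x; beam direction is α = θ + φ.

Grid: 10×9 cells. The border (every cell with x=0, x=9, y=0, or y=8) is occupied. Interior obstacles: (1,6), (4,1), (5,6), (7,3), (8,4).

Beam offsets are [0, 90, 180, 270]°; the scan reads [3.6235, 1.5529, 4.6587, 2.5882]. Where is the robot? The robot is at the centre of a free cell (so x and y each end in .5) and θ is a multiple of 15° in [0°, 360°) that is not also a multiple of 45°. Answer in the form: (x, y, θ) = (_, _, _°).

(x, y, θ) = (4.5, 3.5, 165°)

The pose lattice has 51·16 = 816 candidates. Test each by forward raycasting.
  (6.5, 4.5, 15°): beam 1 = 1.5529 ≠ 3.6235 ✗
  (5.5, 4.5, 105°): beam 1 = 1.5529 ≠ 3.6235 ✗
  (8.5, 5.5, 150°): beam 1 = 2.8868 ≠ 3.6235 ✗
  …
  (4.5, 3.5, 165°): r_1=3.6235, r_2=1.5529, r_3=4.6587, r_4=2.5882 — all match ✓
Unique over the lattice → pose = (4.5, 3.5, 165°).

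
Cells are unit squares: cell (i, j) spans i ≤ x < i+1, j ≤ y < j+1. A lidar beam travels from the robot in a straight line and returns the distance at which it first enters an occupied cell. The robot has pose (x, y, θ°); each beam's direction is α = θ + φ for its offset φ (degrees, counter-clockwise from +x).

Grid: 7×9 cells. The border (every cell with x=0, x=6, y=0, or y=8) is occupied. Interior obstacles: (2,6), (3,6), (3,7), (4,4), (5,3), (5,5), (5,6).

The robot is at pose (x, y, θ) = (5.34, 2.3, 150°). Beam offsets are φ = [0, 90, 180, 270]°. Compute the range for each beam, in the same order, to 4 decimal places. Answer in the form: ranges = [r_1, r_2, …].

ranges = [5.0114, 1.5011, 0.7621, 0.8083]

beam 1: φ=0°, α=150°
  direction (-0.8660, 0.5000); cell (5,2); t to first gridline: x 0.3926, y 1.4000 (then +1.1547 / +2.0000)
    (4,2) via x @ 0.3926
    (4,3) via y @ 1.4000
    (3,3) via x @ 1.5473
    (2,3) via x @ 2.7020
    (2,4) via y @ 3.4000
    (1,4) via x @ 3.8567
    (0,4) via x @ 5.0114  # hit
  → r_1 = 5.0114
beam 2: φ=90°, α=240°
  direction (-0.5000, -0.8660); cell (5,2); t to first gridline: x 0.6800, y 0.3464 (then +2.0000 / +1.1547)
    (5,1) via y @ 0.3464
    (4,1) via x @ 0.6800
    (4,0) via y @ 1.5011  # hit
  → r_2 = 1.5011
beam 3: φ=180°, α=330°
  direction (0.8660, -0.5000); cell (5,2); t to first gridline: x 0.7621, y 0.6000 (then +1.1547 / +2.0000)
    (5,1) via y @ 0.6000
    (6,1) via x @ 0.7621  # hit
  → r_3 = 0.7621
beam 4: φ=270°, α=60°
  direction (0.5000, 0.8660); cell (5,2); t to first gridline: x 1.3200, y 0.8083 (then +2.0000 / +1.1547)
    (5,3) via y @ 0.8083  # hit
  → r_4 = 0.8083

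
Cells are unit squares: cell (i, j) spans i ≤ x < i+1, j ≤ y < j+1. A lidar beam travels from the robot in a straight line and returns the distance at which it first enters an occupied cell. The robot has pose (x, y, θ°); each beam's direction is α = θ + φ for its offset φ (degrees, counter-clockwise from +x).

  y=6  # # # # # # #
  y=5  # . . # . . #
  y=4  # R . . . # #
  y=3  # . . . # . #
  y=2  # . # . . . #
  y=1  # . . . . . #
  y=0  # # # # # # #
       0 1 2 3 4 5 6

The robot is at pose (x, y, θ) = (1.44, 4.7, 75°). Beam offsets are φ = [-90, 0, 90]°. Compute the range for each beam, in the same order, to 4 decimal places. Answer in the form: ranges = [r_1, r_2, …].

beam 1: φ=-90°, α=345°
  d=(0.9659,-0.2588)  start (1,4)  tX=0.5798 tY=2.7046  stride 1/|dx|=1.0353 1/|dy|=3.8637
    cross x-line → (2,4), t=0.5798
    cross x-line → (3,4), t=1.6150
    cross x-line → (4,4), t=2.6503
    cross y-line → (4,3), t=2.7046 (wall)
  → r_1 = 2.7046
beam 2: φ=0°, α=75°
  d=(0.2588,0.9659)  start (1,4)  tX=2.1637 tY=0.3106  stride 1/|dx|=3.8637 1/|dy|=1.0353
    cross y-line → (1,5), t=0.3106
    cross y-line → (1,6), t=1.3459 (wall)
  → r_2 = 1.3459
beam 3: φ=90°, α=165°
  d=(-0.9659,0.2588)  start (1,4)  tX=0.4555 tY=1.1591  stride 1/|dx|=1.0353 1/|dy|=3.8637
    cross x-line → (0,4), t=0.4555 (wall)
  → r_3 = 0.4555

ranges = [2.7046, 1.3459, 0.4555]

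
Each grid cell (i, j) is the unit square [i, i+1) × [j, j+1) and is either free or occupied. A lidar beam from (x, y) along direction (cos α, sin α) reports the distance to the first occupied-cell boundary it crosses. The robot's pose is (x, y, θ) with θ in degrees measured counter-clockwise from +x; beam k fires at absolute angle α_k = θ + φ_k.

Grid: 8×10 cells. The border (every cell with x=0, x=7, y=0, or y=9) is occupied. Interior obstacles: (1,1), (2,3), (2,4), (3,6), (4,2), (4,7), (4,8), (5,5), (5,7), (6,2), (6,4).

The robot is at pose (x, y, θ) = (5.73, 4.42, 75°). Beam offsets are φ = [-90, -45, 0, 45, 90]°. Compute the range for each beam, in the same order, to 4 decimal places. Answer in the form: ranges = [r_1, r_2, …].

beam 1: φ=-90°, α=345°
  dir = (cos 345°, sin 345°) = (0.9659, -0.2588); from cell (5,4)
  next x-line at t=0.2795, next y-line at t=1.6228; Δt_x=1.0353, Δt_y=3.8637
    x: enter (6,4) at t=0.2795 ← occupied
  → r_1 = 0.2795
beam 2: φ=-45°, α=30°
  dir = (cos 30°, sin 30°) = (0.8660, 0.5000); from cell (5,4)
  next x-line at t=0.3118, next y-line at t=1.1600; Δt_x=1.1547, Δt_y=2.0000
    x: enter (6,4) at t=0.3118 ← occupied
  → r_2 = 0.3118
beam 3: φ=0°, α=75°
  dir = (cos 75°, sin 75°) = (0.2588, 0.9659); from cell (5,4)
  next x-line at t=1.0432, next y-line at t=0.6005; Δt_x=3.8637, Δt_y=1.0353
    y: enter (5,5) at t=0.6005 ← occupied
  → r_3 = 0.6005
beam 4: φ=45°, α=120°
  dir = (cos 120°, sin 120°) = (-0.5000, 0.8660); from cell (5,4)
  next x-line at t=1.4600, next y-line at t=0.6697; Δt_x=2.0000, Δt_y=1.1547
    y: enter (5,5) at t=0.6697 ← occupied
  → r_4 = 0.6697
beam 5: φ=90°, α=165°
  dir = (cos 165°, sin 165°) = (-0.9659, 0.2588); from cell (5,4)
  next x-line at t=0.7558, next y-line at t=2.2409; Δt_x=1.0353, Δt_y=3.8637
    x: enter (4,4) at t=0.7558
    x: enter (3,4) at t=1.7910
    y: enter (3,5) at t=2.2409
    x: enter (2,5) at t=2.8263
    x: enter (1,5) at t=3.8616
    x: enter (0,5) at t=4.8969 ← occupied
  → r_5 = 4.8969

ranges = [0.2795, 0.3118, 0.6005, 0.6697, 4.8969]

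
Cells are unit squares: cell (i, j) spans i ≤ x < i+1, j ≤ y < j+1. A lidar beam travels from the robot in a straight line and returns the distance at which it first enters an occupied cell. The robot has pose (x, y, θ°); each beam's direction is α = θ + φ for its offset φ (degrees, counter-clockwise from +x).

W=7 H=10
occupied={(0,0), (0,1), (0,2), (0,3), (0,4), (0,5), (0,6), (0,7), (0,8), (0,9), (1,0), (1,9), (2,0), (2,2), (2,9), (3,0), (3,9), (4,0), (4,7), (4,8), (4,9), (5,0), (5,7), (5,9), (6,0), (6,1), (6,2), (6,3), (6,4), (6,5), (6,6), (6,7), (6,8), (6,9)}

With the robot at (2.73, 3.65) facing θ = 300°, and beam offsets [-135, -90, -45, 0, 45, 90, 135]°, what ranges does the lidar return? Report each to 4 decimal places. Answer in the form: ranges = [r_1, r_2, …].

ranges = [1.7910, 1.9976, 0.6729, 3.0600, 3.3854, 3.7759, 4.9069]

beam 1: φ=-135°, α=165°
  d=(-0.9659,0.2588)  start (2,3)  tX=0.7558 tY=1.3523  stride 1/|dx|=1.0353 1/|dy|=3.8637
    cross x-line → (1,3), t=0.7558
    cross y-line → (1,4), t=1.3523
    cross x-line → (0,4), t=1.7910 (wall)
  → r_1 = 1.7910
beam 2: φ=-90°, α=210°
  d=(-0.8660,-0.5000)  start (2,3)  tX=0.8429 tY=1.3000  stride 1/|dx|=1.1547 1/|dy|=2.0000
    cross x-line → (1,3), t=0.8429
    cross y-line → (1,2), t=1.3000
    cross x-line → (0,2), t=1.9976 (wall)
  → r_2 = 1.9976
beam 3: φ=-45°, α=255°
  d=(-0.2588,-0.9659)  start (2,3)  tX=2.8205 tY=0.6729  stride 1/|dx|=3.8637 1/|dy|=1.0353
    cross y-line → (2,2), t=0.6729 (wall)
  → r_3 = 0.6729
beam 4: φ=0°, α=300°
  d=(0.5000,-0.8660)  start (2,3)  tX=0.5400 tY=0.7506  stride 1/|dx|=2.0000 1/|dy|=1.1547
    cross x-line → (3,3), t=0.5400
    cross y-line → (3,2), t=0.7506
    cross y-line → (3,1), t=1.9053
    cross x-line → (4,1), t=2.5400
    cross y-line → (4,0), t=3.0600 (wall)
  → r_4 = 3.0600
beam 5: φ=45°, α=345°
  d=(0.9659,-0.2588)  start (2,3)  tX=0.2795 tY=2.5114  stride 1/|dx|=1.0353 1/|dy|=3.8637
    cross x-line → (3,3), t=0.2795
    cross x-line → (4,3), t=1.3148
    cross x-line → (5,3), t=2.3501
    cross y-line → (5,2), t=2.5114
    cross x-line → (6,2), t=3.3854 (wall)
  → r_5 = 3.3854
beam 6: φ=90°, α=30°
  d=(0.8660,0.5000)  start (2,3)  tX=0.3118 tY=0.7000  stride 1/|dx|=1.1547 1/|dy|=2.0000
    cross x-line → (3,3), t=0.3118
    cross y-line → (3,4), t=0.7000
    cross x-line → (4,4), t=1.4665
    cross x-line → (5,4), t=2.6212
    cross y-line → (5,5), t=2.7000
    cross x-line → (6,5), t=3.7759 (wall)
  → r_6 = 3.7759
beam 7: φ=135°, α=75°
  d=(0.2588,0.9659)  start (2,3)  tX=1.0432 tY=0.3623  stride 1/|dx|=3.8637 1/|dy|=1.0353
    cross y-line → (2,4), t=0.3623
    cross x-line → (3,4), t=1.0432
    cross y-line → (3,5), t=1.3976
    cross y-line → (3,6), t=2.4329
    cross y-line → (3,7), t=3.4682
    cross y-line → (3,8), t=4.5035
    cross x-line → (4,8), t=4.9069 (wall)
  → r_7 = 4.9069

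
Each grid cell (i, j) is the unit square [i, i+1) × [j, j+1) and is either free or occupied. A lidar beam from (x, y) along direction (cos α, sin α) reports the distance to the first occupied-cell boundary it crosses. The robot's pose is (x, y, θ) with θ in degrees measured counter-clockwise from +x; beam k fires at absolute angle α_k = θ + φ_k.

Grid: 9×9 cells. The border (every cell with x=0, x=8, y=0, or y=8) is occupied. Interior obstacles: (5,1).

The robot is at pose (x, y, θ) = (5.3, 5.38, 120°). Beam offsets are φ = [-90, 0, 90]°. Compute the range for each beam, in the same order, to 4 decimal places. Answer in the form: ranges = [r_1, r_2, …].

ranges = [3.1177, 3.0253, 4.9652]

beam 1: φ=-90°, α=30°
  direction (0.8660, 0.5000); cell (5,5); t to first gridline: x 0.8083, y 1.2400 (then +1.1547 / +2.0000)
    (6,5) via x @ 0.8083
    (6,6) via y @ 1.2400
    (7,6) via x @ 1.9630
    (8,6) via x @ 3.1177  # hit
  → r_1 = 3.1177
beam 2: φ=0°, α=120°
  direction (-0.5000, 0.8660); cell (5,5); t to first gridline: x 0.6000, y 0.7159 (then +2.0000 / +1.1547)
    (4,5) via x @ 0.6000
    (4,6) via y @ 0.7159
    (4,7) via y @ 1.8706
    (3,7) via x @ 2.6000
    (3,8) via y @ 3.0253  # hit
  → r_2 = 3.0253
beam 3: φ=90°, α=210°
  direction (-0.8660, -0.5000); cell (5,5); t to first gridline: x 0.3464, y 0.7600 (then +1.1547 / +2.0000)
    (4,5) via x @ 0.3464
    (4,4) via y @ 0.7600
    (3,4) via x @ 1.5011
    (2,4) via x @ 2.6558
    (2,3) via y @ 2.7600
    (1,3) via x @ 3.8105
    (1,2) via y @ 4.7600
    (0,2) via x @ 4.9652  # hit
  → r_3 = 4.9652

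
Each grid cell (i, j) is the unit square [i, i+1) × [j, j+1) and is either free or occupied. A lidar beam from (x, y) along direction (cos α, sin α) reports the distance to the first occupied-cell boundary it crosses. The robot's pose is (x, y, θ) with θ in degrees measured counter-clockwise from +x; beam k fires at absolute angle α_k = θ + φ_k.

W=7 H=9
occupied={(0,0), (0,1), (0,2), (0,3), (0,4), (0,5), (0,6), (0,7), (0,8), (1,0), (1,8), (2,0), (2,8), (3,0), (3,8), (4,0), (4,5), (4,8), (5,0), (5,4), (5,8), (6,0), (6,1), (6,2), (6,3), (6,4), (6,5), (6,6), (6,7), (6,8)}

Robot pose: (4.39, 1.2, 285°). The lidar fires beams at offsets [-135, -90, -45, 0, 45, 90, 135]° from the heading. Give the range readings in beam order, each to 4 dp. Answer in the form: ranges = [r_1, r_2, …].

ranges = [3.9144, 0.7727, 0.2309, 0.2071, 0.4000, 1.6668, 3.2200]

beam 1: φ=-135°, α=150°
  cosα=-0.8660 sinα=0.5000 | (4,1) | tMaxX 0.4503 tMaxY 1.6000 | tΔX 1.1547 tΔY 2.0000
    t=0.4503 [x] (3,1)
    t=1.6000 [y] (3,2)
    t=1.6050 [x] (2,2)
    t=2.7597 [x] (1,2)
    t=3.6000 [y] (1,3)
    t=3.9144 [x] (0,3) — stop
  → r_1 = 3.9144
beam 2: φ=-90°, α=195°
  cosα=-0.9659 sinα=-0.2588 | (4,1) | tMaxX 0.4038 tMaxY 0.7727 | tΔX 1.0353 tΔY 3.8637
    t=0.4038 [x] (3,1)
    t=0.7727 [y] (3,0) — stop
  → r_2 = 0.7727
beam 3: φ=-45°, α=240°
  cosα=-0.5000 sinα=-0.8660 | (4,1) | tMaxX 0.7800 tMaxY 0.2309 | tΔX 2.0000 tΔY 1.1547
    t=0.2309 [y] (4,0) — stop
  → r_3 = 0.2309
beam 4: φ=0°, α=285°
  cosα=0.2588 sinα=-0.9659 | (4,1) | tMaxX 2.3569 tMaxY 0.2071 | tΔX 3.8637 tΔY 1.0353
    t=0.2071 [y] (4,0) — stop
  → r_4 = 0.2071
beam 5: φ=45°, α=330°
  cosα=0.8660 sinα=-0.5000 | (4,1) | tMaxX 0.7044 tMaxY 0.4000 | tΔX 1.1547 tΔY 2.0000
    t=0.4000 [y] (4,0) — stop
  → r_5 = 0.4000
beam 6: φ=90°, α=15°
  cosα=0.9659 sinα=0.2588 | (4,1) | tMaxX 0.6315 tMaxY 3.0910 | tΔX 1.0353 tΔY 3.8637
    t=0.6315 [x] (5,1)
    t=1.6668 [x] (6,1) — stop
  → r_6 = 1.6668
beam 7: φ=135°, α=60°
  cosα=0.5000 sinα=0.8660 | (4,1) | tMaxX 1.2200 tMaxY 0.9238 | tΔX 2.0000 tΔY 1.1547
    t=0.9238 [y] (4,2)
    t=1.2200 [x] (5,2)
    t=2.0785 [y] (5,3)
    t=3.2200 [x] (6,3) — stop
  → r_7 = 3.2200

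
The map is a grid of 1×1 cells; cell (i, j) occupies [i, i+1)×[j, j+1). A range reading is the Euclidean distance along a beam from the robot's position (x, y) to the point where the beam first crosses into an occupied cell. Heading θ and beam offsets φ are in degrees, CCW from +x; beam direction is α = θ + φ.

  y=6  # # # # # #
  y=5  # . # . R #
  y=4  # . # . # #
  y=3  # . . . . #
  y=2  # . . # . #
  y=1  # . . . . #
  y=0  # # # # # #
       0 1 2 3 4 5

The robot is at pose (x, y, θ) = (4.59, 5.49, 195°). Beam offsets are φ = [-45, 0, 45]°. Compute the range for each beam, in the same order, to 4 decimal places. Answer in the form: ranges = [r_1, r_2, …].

ranges = [1.0200, 1.6461, 0.5658]

beam 1: φ=-45°, α=150°
  cosα=-0.8660 sinα=0.5000 | (4,5) | tMaxX 0.6813 tMaxY 1.0200 | tΔX 1.1547 tΔY 2.0000
    t=0.6813 [x] (3,5)
    t=1.0200 [y] (3,6) — stop
  → r_1 = 1.0200
beam 2: φ=0°, α=195°
  cosα=-0.9659 sinα=-0.2588 | (4,5) | tMaxX 0.6108 tMaxY 1.8932 | tΔX 1.0353 tΔY 3.8637
    t=0.6108 [x] (3,5)
    t=1.6461 [x] (2,5) — stop
  → r_2 = 1.6461
beam 3: φ=45°, α=240°
  cosα=-0.5000 sinα=-0.8660 | (4,5) | tMaxX 1.1800 tMaxY 0.5658 | tΔX 2.0000 tΔY 1.1547
    t=0.5658 [y] (4,4) — stop
  → r_3 = 0.5658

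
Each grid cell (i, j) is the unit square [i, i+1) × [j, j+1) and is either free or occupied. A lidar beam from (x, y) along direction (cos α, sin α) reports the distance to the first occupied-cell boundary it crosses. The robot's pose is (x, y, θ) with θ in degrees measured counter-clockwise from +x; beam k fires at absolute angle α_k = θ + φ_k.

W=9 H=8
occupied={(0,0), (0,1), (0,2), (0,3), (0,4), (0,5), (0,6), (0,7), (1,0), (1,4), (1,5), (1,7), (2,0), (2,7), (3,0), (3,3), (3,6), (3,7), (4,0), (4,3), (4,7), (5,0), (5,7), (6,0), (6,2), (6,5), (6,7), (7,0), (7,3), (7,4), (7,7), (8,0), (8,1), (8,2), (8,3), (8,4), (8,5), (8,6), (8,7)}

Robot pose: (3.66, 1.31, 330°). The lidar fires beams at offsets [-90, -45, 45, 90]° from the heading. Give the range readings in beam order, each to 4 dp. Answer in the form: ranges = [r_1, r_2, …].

ranges = [0.3580, 0.3209, 2.6660, 1.9514]

beam 1: φ=-90°, α=240°
  direction (-0.5000, -0.8660); cell (3,1); t to first gridline: x 1.3200, y 0.3580 (then +2.0000 / +1.1547)
    (3,0) via y @ 0.3580  # hit
  → r_1 = 0.3580
beam 2: φ=-45°, α=285°
  direction (0.2588, -0.9659); cell (3,1); t to first gridline: x 1.3137, y 0.3209 (then +3.8637 / +1.0353)
    (3,0) via y @ 0.3209  # hit
  → r_2 = 0.3209
beam 3: φ=45°, α=15°
  direction (0.9659, 0.2588); cell (3,1); t to first gridline: x 0.3520, y 2.6660 (then +1.0353 / +3.8637)
    (4,1) via x @ 0.3520
    (5,1) via x @ 1.3873
    (6,1) via x @ 2.4225
    (6,2) via y @ 2.6660  # hit
  → r_3 = 2.6660
beam 4: φ=90°, α=60°
  direction (0.5000, 0.8660); cell (3,1); t to first gridline: x 0.6800, y 0.7967 (then +2.0000 / +1.1547)
    (4,1) via x @ 0.6800
    (4,2) via y @ 0.7967
    (4,3) via y @ 1.9514  # hit
  → r_4 = 1.9514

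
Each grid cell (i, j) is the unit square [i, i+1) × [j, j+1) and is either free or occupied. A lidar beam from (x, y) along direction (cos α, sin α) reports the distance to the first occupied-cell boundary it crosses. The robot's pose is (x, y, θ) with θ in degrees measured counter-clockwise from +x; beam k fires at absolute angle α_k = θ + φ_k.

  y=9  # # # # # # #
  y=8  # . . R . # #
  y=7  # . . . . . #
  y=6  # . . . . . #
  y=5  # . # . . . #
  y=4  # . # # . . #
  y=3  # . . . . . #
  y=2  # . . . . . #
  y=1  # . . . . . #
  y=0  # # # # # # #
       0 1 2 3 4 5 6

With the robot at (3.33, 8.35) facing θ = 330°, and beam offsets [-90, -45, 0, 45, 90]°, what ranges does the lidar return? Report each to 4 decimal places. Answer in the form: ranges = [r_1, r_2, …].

ranges = [4.6600, 7.6093, 3.0831, 1.7289, 0.7506]

beam 1: φ=-90°, α=240°
  cosα=-0.5000 sinα=-0.8660 | (3,8) | tMaxX 0.6600 tMaxY 0.4041 | tΔX 2.0000 tΔY 1.1547
    t=0.4041 [y] (3,7)
    t=0.6600 [x] (2,7)
    t=1.5588 [y] (2,6)
    t=2.6600 [x] (1,6)
    t=2.7135 [y] (1,5)
    t=3.8682 [y] (1,4)
    t=4.6600 [x] (0,4) — stop
  → r_1 = 4.6600
beam 2: φ=-45°, α=285°
  cosα=0.2588 sinα=-0.9659 | (3,8) | tMaxX 2.5887 tMaxY 0.3623 | tΔX 3.8637 tΔY 1.0353
    t=0.3623 [y] (3,7)
    t=1.3976 [y] (3,6)
    t=2.4329 [y] (3,5)
    t=2.5887 [x] (4,5)
    t=3.4682 [y] (4,4)
    t=4.5035 [y] (4,3)
    t=5.5387 [y] (4,2)
    t=6.4524 [x] (5,2)
    t=6.5740 [y] (5,1)
    t=7.6093 [y] (5,0) — stop
  → r_2 = 7.6093
beam 3: φ=0°, α=330°
  cosα=0.8660 sinα=-0.5000 | (3,8) | tMaxX 0.7736 tMaxY 0.7000 | tΔX 1.1547 tΔY 2.0000
    t=0.7000 [y] (3,7)
    t=0.7736 [x] (4,7)
    t=1.9283 [x] (5,7)
    t=2.7000 [y] (5,6)
    t=3.0831 [x] (6,6) — stop
  → r_3 = 3.0831
beam 4: φ=45°, α=15°
  cosα=0.9659 sinα=0.2588 | (3,8) | tMaxX 0.6936 tMaxY 2.5114 | tΔX 1.0353 tΔY 3.8637
    t=0.6936 [x] (4,8)
    t=1.7289 [x] (5,8) — stop
  → r_4 = 1.7289
beam 5: φ=90°, α=60°
  cosα=0.5000 sinα=0.8660 | (3,8) | tMaxX 1.3400 tMaxY 0.7506 | tΔX 2.0000 tΔY 1.1547
    t=0.7506 [y] (3,9) — stop
  → r_5 = 0.7506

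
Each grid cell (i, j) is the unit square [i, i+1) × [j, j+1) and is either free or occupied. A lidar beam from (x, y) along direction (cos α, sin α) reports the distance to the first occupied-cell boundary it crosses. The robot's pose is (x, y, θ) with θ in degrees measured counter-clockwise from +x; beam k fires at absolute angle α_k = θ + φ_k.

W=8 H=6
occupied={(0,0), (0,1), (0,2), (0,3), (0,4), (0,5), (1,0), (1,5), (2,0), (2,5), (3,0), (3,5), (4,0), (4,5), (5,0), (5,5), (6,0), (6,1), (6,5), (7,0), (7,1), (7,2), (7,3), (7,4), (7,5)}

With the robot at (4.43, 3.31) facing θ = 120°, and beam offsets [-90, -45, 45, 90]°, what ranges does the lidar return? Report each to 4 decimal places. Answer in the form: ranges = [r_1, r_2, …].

beam 1: φ=-90°, α=30°
  d=(0.8660,0.5000)  start (4,3)  tX=0.6582 tY=1.3800  stride 1/|dx|=1.1547 1/|dy|=2.0000
    cross x-line → (5,3), t=0.6582
    cross y-line → (5,4), t=1.3800
    cross x-line → (6,4), t=1.8129
    cross x-line → (7,4), t=2.9676 (wall)
  → r_1 = 2.9676
beam 2: φ=-45°, α=75°
  d=(0.2588,0.9659)  start (4,3)  tX=2.2023 tY=0.7143  stride 1/|dx|=3.8637 1/|dy|=1.0353
    cross y-line → (4,4), t=0.7143
    cross y-line → (4,5), t=1.7496 (wall)
  → r_2 = 1.7496
beam 3: φ=45°, α=165°
  d=(-0.9659,0.2588)  start (4,3)  tX=0.4452 tY=2.6660  stride 1/|dx|=1.0353 1/|dy|=3.8637
    cross x-line → (3,3), t=0.4452
    cross x-line → (2,3), t=1.4804
    cross x-line → (1,3), t=2.5157
    cross y-line → (1,4), t=2.6660
    cross x-line → (0,4), t=3.5510 (wall)
  → r_3 = 3.5510
beam 4: φ=90°, α=210°
  d=(-0.8660,-0.5000)  start (4,3)  tX=0.4965 tY=0.6200  stride 1/|dx|=1.1547 1/|dy|=2.0000
    cross x-line → (3,3), t=0.4965
    cross y-line → (3,2), t=0.6200
    cross x-line → (2,2), t=1.6512
    cross y-line → (2,1), t=2.6200
    cross x-line → (1,1), t=2.8059
    cross x-line → (0,1), t=3.9606 (wall)
  → r_4 = 3.9606

ranges = [2.9676, 1.7496, 3.5510, 3.9606]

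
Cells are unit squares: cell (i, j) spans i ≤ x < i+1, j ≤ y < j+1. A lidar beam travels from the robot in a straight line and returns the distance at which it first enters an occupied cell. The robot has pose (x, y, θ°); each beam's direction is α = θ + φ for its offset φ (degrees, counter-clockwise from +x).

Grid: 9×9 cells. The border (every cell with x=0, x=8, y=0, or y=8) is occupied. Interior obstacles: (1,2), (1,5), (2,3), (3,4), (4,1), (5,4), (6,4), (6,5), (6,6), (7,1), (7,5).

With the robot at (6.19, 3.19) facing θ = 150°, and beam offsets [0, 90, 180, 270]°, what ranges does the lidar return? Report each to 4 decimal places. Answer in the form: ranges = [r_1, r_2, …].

ranges = [2.5288, 2.3800, 2.0900, 0.9353]

beam 1: φ=0°, α=150°
  d=(-0.8660,0.5000)  start (6,3)  tX=0.2194 tY=1.6200  stride 1/|dx|=1.1547 1/|dy|=2.0000
    cross x-line → (5,3), t=0.2194
    cross x-line → (4,3), t=1.3741
    cross y-line → (4,4), t=1.6200
    cross x-line → (3,4), t=2.5288 (wall)
  → r_1 = 2.5288
beam 2: φ=90°, α=240°
  d=(-0.5000,-0.8660)  start (6,3)  tX=0.3800 tY=0.2194  stride 1/|dx|=2.0000 1/|dy|=1.1547
    cross y-line → (6,2), t=0.2194
    cross x-line → (5,2), t=0.3800
    cross y-line → (5,1), t=1.3741
    cross x-line → (4,1), t=2.3800 (wall)
  → r_2 = 2.3800
beam 3: φ=180°, α=330°
  d=(0.8660,-0.5000)  start (6,3)  tX=0.9353 tY=0.3800  stride 1/|dx|=1.1547 1/|dy|=2.0000
    cross y-line → (6,2), t=0.3800
    cross x-line → (7,2), t=0.9353
    cross x-line → (8,2), t=2.0900 (wall)
  → r_3 = 2.0900
beam 4: φ=270°, α=60°
  d=(0.5000,0.8660)  start (6,3)  tX=1.6200 tY=0.9353  stride 1/|dx|=2.0000 1/|dy|=1.1547
    cross y-line → (6,4), t=0.9353 (wall)
  → r_4 = 0.9353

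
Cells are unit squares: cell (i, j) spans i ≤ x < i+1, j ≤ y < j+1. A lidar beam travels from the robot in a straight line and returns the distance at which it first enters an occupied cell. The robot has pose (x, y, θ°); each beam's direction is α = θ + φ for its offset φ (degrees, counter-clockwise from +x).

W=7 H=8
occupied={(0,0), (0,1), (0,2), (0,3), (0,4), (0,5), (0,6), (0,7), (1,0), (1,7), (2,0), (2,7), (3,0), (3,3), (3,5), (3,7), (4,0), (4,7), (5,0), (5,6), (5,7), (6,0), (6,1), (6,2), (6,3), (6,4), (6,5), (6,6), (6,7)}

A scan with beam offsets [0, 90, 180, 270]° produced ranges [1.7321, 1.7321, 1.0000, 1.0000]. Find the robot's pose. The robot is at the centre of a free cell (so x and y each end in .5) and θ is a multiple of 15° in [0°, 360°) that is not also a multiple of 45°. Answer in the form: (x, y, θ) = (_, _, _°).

(x, y, θ) = (4.5, 4.5, 330°)

Candidates: 27 free-cell centres × 16 headings = 432 poses. Raycast each; keep the one whose scan matches to 4 dp.
  (1.5, 2.5, 75°): beam 1 = 4.6587 ≠ 1.7321 ✗
  (4.5, 3.5, 345°): beam 1 = 1.5529 ≠ 1.7321 ✗
  (4.5, 3.5, 60°): beam 1 = 2.8868 ≠ 1.7321 ✗
  …
  (4.5, 4.5, 330°): r_1=1.7321, r_2=1.7321, r_3=1.0000, r_4=1.0000 — all match ✓
Only this pose fits every beam.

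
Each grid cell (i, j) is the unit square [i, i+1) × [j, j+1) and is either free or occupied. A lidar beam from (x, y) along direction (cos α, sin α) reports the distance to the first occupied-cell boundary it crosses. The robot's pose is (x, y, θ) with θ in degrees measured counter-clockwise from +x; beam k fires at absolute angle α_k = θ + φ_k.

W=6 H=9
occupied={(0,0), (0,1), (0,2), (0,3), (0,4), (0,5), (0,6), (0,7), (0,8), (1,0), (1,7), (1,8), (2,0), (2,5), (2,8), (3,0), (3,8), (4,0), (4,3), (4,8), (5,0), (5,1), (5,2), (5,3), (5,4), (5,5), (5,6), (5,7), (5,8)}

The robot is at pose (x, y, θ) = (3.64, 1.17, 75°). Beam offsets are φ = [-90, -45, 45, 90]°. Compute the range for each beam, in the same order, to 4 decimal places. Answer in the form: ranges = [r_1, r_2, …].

beam 1: φ=-90°, α=345°
  cosα=0.9659 sinα=-0.2588 | (3,1) | tMaxX 0.3727 tMaxY 0.6568 | tΔX 1.0353 tΔY 3.8637
    t=0.3727 [x] (4,1)
    t=0.6568 [y] (4,0) — stop
  → r_1 = 0.6568
beam 2: φ=-45°, α=30°
  cosα=0.8660 sinα=0.5000 | (3,1) | tMaxX 0.4157 tMaxY 1.6600 | tΔX 1.1547 tΔY 2.0000
    t=0.4157 [x] (4,1)
    t=1.5704 [x] (5,1) — stop
  → r_2 = 1.5704
beam 3: φ=45°, α=120°
  cosα=-0.5000 sinα=0.8660 | (3,1) | tMaxX 1.2800 tMaxY 0.9584 | tΔX 2.0000 tΔY 1.1547
    t=0.9584 [y] (3,2)
    t=1.2800 [x] (2,2)
    t=2.1131 [y] (2,3)
    t=3.2678 [y] (2,4)
    t=3.2800 [x] (1,4)
    t=4.4225 [y] (1,5)
    t=5.2800 [x] (0,5) — stop
  → r_3 = 5.2800
beam 4: φ=90°, α=165°
  cosα=-0.9659 sinα=0.2588 | (3,1) | tMaxX 0.6626 tMaxY 3.2069 | tΔX 1.0353 tΔY 3.8637
    t=0.6626 [x] (2,1)
    t=1.6979 [x] (1,1)
    t=2.7331 [x] (0,1) — stop
  → r_4 = 2.7331

ranges = [0.6568, 1.5704, 5.2800, 2.7331]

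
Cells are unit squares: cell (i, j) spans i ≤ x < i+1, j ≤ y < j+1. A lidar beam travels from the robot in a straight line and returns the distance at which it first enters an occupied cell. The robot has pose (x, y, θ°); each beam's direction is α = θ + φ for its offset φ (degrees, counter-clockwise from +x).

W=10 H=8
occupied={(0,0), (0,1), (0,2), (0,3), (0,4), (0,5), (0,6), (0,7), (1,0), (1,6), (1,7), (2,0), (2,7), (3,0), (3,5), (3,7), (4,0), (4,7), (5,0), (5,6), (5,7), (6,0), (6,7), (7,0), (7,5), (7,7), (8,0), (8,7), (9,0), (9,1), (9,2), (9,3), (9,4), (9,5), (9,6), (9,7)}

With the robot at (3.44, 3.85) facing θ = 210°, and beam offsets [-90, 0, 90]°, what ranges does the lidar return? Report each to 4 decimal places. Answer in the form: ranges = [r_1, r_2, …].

beam 1: φ=-90°, α=120°
  cosα=-0.5000 sinα=0.8660 | (3,3) | tMaxX 0.8800 tMaxY 0.1732 | tΔX 2.0000 tΔY 1.1547
    t=0.1732 [y] (3,4)
    t=0.8800 [x] (2,4)
    t=1.3279 [y] (2,5)
    t=2.4826 [y] (2,6)
    t=2.8800 [x] (1,6) — stop
  → r_1 = 2.8800
beam 2: φ=0°, α=210°
  cosα=-0.8660 sinα=-0.5000 | (3,3) | tMaxX 0.5081 tMaxY 1.7000 | tΔX 1.1547 tΔY 2.0000
    t=0.5081 [x] (2,3)
    t=1.6628 [x] (1,3)
    t=1.7000 [y] (1,2)
    t=2.8175 [x] (0,2) — stop
  → r_2 = 2.8175
beam 3: φ=90°, α=300°
  cosα=0.5000 sinα=-0.8660 | (3,3) | tMaxX 1.1200 tMaxY 0.9815 | tΔX 2.0000 tΔY 1.1547
    t=0.9815 [y] (3,2)
    t=1.1200 [x] (4,2)
    t=2.1362 [y] (4,1)
    t=3.1200 [x] (5,1)
    t=3.2909 [y] (5,0) — stop
  → r_3 = 3.2909

ranges = [2.8800, 2.8175, 3.2909]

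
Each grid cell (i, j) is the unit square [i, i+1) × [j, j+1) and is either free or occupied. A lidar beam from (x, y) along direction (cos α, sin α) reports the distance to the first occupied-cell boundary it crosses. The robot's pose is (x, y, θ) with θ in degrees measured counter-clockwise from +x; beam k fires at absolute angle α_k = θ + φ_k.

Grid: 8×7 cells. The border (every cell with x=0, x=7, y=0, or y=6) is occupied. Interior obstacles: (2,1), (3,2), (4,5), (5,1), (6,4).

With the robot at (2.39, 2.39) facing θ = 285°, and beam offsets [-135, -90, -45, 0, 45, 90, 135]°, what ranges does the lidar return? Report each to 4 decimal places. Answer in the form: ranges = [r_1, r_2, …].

ranges = [1.6050, 1.4390, 0.4503, 0.4038, 0.7044, 0.6315, 3.2200]

beam 1: φ=-135°, α=150°
  cosα=-0.8660 sinα=0.5000 | (2,2) | tMaxX 0.4503 tMaxY 1.2200 | tΔX 1.1547 tΔY 2.0000
    t=0.4503 [x] (1,2)
    t=1.2200 [y] (1,3)
    t=1.6050 [x] (0,3) — stop
  → r_1 = 1.6050
beam 2: φ=-90°, α=195°
  cosα=-0.9659 sinα=-0.2588 | (2,2) | tMaxX 0.4038 tMaxY 1.5068 | tΔX 1.0353 tΔY 3.8637
    t=0.4038 [x] (1,2)
    t=1.4390 [x] (0,2) — stop
  → r_2 = 1.4390
beam 3: φ=-45°, α=240°
  cosα=-0.5000 sinα=-0.8660 | (2,2) | tMaxX 0.7800 tMaxY 0.4503 | tΔX 2.0000 tΔY 1.1547
    t=0.4503 [y] (2,1) — stop
  → r_3 = 0.4503
beam 4: φ=0°, α=285°
  cosα=0.2588 sinα=-0.9659 | (2,2) | tMaxX 2.3569 tMaxY 0.4038 | tΔX 3.8637 tΔY 1.0353
    t=0.4038 [y] (2,1) — stop
  → r_4 = 0.4038
beam 5: φ=45°, α=330°
  cosα=0.8660 sinα=-0.5000 | (2,2) | tMaxX 0.7044 tMaxY 0.7800 | tΔX 1.1547 tΔY 2.0000
    t=0.7044 [x] (3,2) — stop
  → r_5 = 0.7044
beam 6: φ=90°, α=15°
  cosα=0.9659 sinα=0.2588 | (2,2) | tMaxX 0.6315 tMaxY 2.3569 | tΔX 1.0353 tΔY 3.8637
    t=0.6315 [x] (3,2) — stop
  → r_6 = 0.6315
beam 7: φ=135°, α=60°
  cosα=0.5000 sinα=0.8660 | (2,2) | tMaxX 1.2200 tMaxY 0.7044 | tΔX 2.0000 tΔY 1.1547
    t=0.7044 [y] (2,3)
    t=1.2200 [x] (3,3)
    t=1.8591 [y] (3,4)
    t=3.0138 [y] (3,5)
    t=3.2200 [x] (4,5) — stop
  → r_7 = 3.2200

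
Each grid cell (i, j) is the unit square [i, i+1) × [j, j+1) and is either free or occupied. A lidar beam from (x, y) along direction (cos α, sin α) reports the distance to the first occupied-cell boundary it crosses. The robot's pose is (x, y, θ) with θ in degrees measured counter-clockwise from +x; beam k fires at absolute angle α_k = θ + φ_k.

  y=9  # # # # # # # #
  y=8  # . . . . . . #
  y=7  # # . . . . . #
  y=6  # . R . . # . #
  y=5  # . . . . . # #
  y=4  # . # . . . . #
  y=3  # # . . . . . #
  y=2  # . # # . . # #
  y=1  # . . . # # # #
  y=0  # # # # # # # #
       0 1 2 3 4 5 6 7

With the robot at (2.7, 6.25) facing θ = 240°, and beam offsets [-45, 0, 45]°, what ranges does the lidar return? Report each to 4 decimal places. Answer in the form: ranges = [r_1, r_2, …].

beam 1: φ=-45°, α=195°
  direction (-0.9659, -0.2588); cell (2,6); t to first gridline: x 0.7247, y 0.9659 (then +1.0353 / +3.8637)
    (1,6) via x @ 0.7247
    (1,5) via y @ 0.9659
    (0,5) via x @ 1.7600  # hit
  → r_1 = 1.7600
beam 2: φ=0°, α=240°
  direction (-0.5000, -0.8660); cell (2,6); t to first gridline: x 1.4000, y 0.2887 (then +2.0000 / +1.1547)
    (2,5) via y @ 0.2887
    (1,5) via x @ 1.4000
    (1,4) via y @ 1.4434
    (1,3) via y @ 2.5981  # hit
  → r_2 = 2.5981
beam 3: φ=45°, α=285°
  direction (0.2588, -0.9659); cell (2,6); t to first gridline: x 1.1591, y 0.2588 (then +3.8637 / +1.0353)
    (2,5) via y @ 0.2588
    (3,5) via x @ 1.1591
    (3,4) via y @ 1.2941
    (3,3) via y @ 2.3294
    (3,2) via y @ 3.3646  # hit
  → r_3 = 3.3646

ranges = [1.7600, 2.5981, 3.3646]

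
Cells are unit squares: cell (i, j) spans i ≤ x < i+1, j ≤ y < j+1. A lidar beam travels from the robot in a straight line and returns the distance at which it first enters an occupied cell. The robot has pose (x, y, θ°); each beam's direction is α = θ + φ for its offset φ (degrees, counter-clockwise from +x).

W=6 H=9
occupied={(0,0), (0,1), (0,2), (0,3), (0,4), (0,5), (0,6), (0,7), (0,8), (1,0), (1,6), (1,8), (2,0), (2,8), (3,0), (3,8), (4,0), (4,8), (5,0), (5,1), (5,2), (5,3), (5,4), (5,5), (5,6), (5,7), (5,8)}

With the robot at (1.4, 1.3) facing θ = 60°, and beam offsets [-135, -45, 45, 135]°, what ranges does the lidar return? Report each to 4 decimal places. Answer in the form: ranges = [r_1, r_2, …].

beam 1: φ=-135°, α=285°
  direction (0.2588, -0.9659); cell (1,1); t to first gridline: x 2.3182, y 0.3106 (then +3.8637 / +1.0353)
    (1,0) via y @ 0.3106  # hit
  → r_1 = 0.3106
beam 2: φ=-45°, α=15°
  direction (0.9659, 0.2588); cell (1,1); t to first gridline: x 0.6212, y 2.7046 (then +1.0353 / +3.8637)
    (2,1) via x @ 0.6212
    (3,1) via x @ 1.6564
    (4,1) via x @ 2.6917
    (4,2) via y @ 2.7046
    (5,2) via x @ 3.7270  # hit
  → r_2 = 3.7270
beam 3: φ=45°, α=105°
  direction (-0.2588, 0.9659); cell (1,1); t to first gridline: x 1.5455, y 0.7247 (then +3.8637 / +1.0353)
    (1,2) via y @ 0.7247
    (0,2) via x @ 1.5455  # hit
  → r_3 = 1.5455
beam 4: φ=135°, α=195°
  direction (-0.9659, -0.2588); cell (1,1); t to first gridline: x 0.4141, y 1.1591 (then +1.0353 / +3.8637)
    (0,1) via x @ 0.4141  # hit
  → r_4 = 0.4141

ranges = [0.3106, 3.7270, 1.5455, 0.4141]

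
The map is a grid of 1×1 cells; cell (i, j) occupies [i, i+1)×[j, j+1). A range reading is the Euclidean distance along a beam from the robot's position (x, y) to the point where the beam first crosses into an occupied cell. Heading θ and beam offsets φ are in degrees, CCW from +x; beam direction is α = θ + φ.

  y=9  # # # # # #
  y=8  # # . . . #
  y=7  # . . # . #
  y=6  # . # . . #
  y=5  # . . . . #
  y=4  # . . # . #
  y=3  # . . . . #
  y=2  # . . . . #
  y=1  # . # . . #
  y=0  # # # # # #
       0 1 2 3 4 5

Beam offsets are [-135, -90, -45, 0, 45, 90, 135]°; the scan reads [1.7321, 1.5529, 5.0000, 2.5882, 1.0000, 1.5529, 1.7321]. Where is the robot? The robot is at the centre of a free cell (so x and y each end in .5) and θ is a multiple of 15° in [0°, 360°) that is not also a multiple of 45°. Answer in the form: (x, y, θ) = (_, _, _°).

(x, y, θ) = (3.5, 2.5, 165°)

Candidates: 27 free-cell centres × 16 headings = 432 poses. Raycast each; keep the one whose scan matches to 4 dp.
  (4.5, 2.5, 60°): beam 1 = 1.5529 ≠ 1.7321 ✗
  (3.5, 3.5, 60°): beam 1 = 2.5882 ≠ 1.7321 ✗
  (2.5, 5.5, 330°): beam 1 = 1.5529 ≠ 1.7321 ✗
  (4.5, 4.5, 30°): beam 1 = 3.6235 ≠ 1.7321 ✗
  …
  (3.5, 2.5, 165°): r_1=1.7321, r_2=1.5529, r_3=5.0000, r_4=2.5882, r_5=1.0000, r_6=1.5529, r_7=1.7321 — all match ✓
Only this pose fits every beam.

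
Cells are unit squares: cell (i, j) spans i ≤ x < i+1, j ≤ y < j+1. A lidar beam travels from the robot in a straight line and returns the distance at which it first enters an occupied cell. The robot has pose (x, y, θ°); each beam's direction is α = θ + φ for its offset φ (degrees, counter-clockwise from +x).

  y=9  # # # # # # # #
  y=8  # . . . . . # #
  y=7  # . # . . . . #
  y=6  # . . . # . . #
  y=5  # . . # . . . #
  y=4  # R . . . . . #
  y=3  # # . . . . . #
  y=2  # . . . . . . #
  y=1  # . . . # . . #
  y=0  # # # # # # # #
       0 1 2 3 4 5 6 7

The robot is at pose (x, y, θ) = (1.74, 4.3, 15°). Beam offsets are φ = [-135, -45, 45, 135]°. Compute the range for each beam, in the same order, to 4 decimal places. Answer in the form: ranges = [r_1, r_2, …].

ranges = [0.3464, 6.0737, 5.4271, 0.8545]

beam 1: φ=-135°, α=240°
  direction (-0.5000, -0.8660); cell (1,4); t to first gridline: x 1.4800, y 0.3464 (then +2.0000 / +1.1547)
    (1,3) via y @ 0.3464  # hit
  → r_1 = 0.3464
beam 2: φ=-45°, α=330°
  direction (0.8660, -0.5000); cell (1,4); t to first gridline: x 0.3002, y 0.6000 (then +1.1547 / +2.0000)
    (2,4) via x @ 0.3002
    (2,3) via y @ 0.6000
    (3,3) via x @ 1.4549
    (3,2) via y @ 2.6000
    (4,2) via x @ 2.6096
    (5,2) via x @ 3.7643
    (5,1) via y @ 4.6000
    (6,1) via x @ 4.9190
    (7,1) via x @ 6.0737  # hit
  → r_2 = 6.0737
beam 3: φ=45°, α=60°
  direction (0.5000, 0.8660); cell (1,4); t to first gridline: x 0.5200, y 0.8083 (then +2.0000 / +1.1547)
    (2,4) via x @ 0.5200
    (2,5) via y @ 0.8083
    (2,6) via y @ 1.9630
    (3,6) via x @ 2.5200
    (3,7) via y @ 3.1177
    (3,8) via y @ 4.2724
    (4,8) via x @ 4.5200
    (4,9) via y @ 5.4271  # hit
  → r_3 = 5.4271
beam 4: φ=135°, α=150°
  direction (-0.8660, 0.5000); cell (1,4); t to first gridline: x 0.8545, y 1.4000 (then +1.1547 / +2.0000)
    (0,4) via x @ 0.8545  # hit
  → r_4 = 0.8545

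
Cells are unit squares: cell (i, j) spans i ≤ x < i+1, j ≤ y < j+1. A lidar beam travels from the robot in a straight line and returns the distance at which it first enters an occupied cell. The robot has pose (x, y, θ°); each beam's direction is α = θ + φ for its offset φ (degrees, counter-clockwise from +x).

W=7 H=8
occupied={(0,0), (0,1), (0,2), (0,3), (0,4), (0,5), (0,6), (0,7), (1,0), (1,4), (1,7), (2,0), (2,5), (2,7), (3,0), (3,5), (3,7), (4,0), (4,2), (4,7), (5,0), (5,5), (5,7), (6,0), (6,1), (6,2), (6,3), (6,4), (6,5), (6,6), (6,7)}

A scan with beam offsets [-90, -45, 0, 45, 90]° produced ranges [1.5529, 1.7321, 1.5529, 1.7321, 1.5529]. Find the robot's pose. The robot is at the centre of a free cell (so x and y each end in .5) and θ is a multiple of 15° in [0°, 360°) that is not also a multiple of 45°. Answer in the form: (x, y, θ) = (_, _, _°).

(x, y, θ) = (2.5, 2.5, 255°)

Candidates: 25 free-cell centres × 16 headings = 400 poses. Raycast each; keep the one whose scan matches to 4 dp.
  (2.5, 4.5, 330°): beam 1 = 3.0000 ≠ 1.5529 ✗
  (4.5, 3.5, 285°): beam 1 = 3.6235 ≠ 1.5529 ✗
  (4.5, 6.5, 165°): beam 1 = 0.5176 ≠ 1.5529 ✗
  (5.5, 1.5, 150°): beam 1 = 1.0000 ≠ 1.5529 ✗
  (1.5, 2.5, 345°): beam 3 = 4.6587 ≠ 1.5529 ✗
  …
  (2.5, 2.5, 255°): r_1=1.5529, r_2=1.7321, r_3=1.5529, r_4=1.7321, r_5=1.5529 — all match ✓
Only this pose fits every beam.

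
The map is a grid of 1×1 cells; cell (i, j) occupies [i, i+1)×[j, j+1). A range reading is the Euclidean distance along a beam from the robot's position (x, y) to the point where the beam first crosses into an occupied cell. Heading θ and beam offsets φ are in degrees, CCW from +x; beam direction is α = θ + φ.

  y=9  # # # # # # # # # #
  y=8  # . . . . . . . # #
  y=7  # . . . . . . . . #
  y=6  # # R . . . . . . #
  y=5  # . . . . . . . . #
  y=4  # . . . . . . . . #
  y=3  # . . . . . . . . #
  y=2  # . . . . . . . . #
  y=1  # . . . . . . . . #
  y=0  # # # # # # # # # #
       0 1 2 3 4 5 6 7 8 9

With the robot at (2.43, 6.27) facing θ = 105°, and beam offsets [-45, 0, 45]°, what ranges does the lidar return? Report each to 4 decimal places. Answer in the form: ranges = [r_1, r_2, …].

beam 1: φ=-45°, α=60°
  d=(0.5000,0.8660)  start (2,6)  tX=1.1400 tY=0.8429  stride 1/|dx|=2.0000 1/|dy|=1.1547
    cross y-line → (2,7), t=0.8429
    cross x-line → (3,7), t=1.1400
    cross y-line → (3,8), t=1.9976
    cross x-line → (4,8), t=3.1400
    cross y-line → (4,9), t=3.1523 (wall)
  → r_1 = 3.1523
beam 2: φ=0°, α=105°
  d=(-0.2588,0.9659)  start (2,6)  tX=1.6614 tY=0.7558  stride 1/|dx|=3.8637 1/|dy|=1.0353
    cross y-line → (2,7), t=0.7558
    cross x-line → (1,7), t=1.6614
    cross y-line → (1,8), t=1.7910
    cross y-line → (1,9), t=2.8263 (wall)
  → r_2 = 2.8263
beam 3: φ=45°, α=150°
  d=(-0.8660,0.5000)  start (2,6)  tX=0.4965 tY=1.4600  stride 1/|dx|=1.1547 1/|dy|=2.0000
    cross x-line → (1,6), t=0.4965 (wall)
  → r_3 = 0.4965

ranges = [3.1523, 2.8263, 0.4965]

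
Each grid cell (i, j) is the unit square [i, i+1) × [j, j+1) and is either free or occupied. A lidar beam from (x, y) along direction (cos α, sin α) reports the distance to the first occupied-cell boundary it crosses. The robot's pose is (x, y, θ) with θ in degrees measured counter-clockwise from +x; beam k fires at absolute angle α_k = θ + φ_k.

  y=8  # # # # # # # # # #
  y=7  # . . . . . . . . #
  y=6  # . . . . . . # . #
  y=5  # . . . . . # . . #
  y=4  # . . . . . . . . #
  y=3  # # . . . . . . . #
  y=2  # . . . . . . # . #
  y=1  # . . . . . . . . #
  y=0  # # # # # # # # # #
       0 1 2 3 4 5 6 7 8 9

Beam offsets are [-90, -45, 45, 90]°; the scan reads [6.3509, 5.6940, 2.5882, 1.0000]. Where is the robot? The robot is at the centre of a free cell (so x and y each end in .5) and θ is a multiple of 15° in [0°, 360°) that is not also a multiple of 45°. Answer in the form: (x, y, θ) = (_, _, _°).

(x, y, θ) = (6.5, 3.5, 240°)

The pose lattice has 52·16 = 832 candidates. Test each by forward raycasting.
  (6.5, 7.5, 165°): beam 1 = 0.5176 ≠ 6.3509 ✗
  (4.5, 7.5, 255°): beam 1 = 1.9319 ≠ 6.3509 ✗
  (5.5, 6.5, 105°): beam 1 = 1.5529 ≠ 6.3509 ✗
  (8.5, 7.5, 255°): beam 1 = 1.9319 ≠ 6.3509 ✗
  …
  (6.5, 3.5, 240°): r_1=6.3509, r_2=5.6940, r_3=2.5882, r_4=1.0000 — all match ✓
Unique over the lattice → pose = (6.5, 3.5, 240°).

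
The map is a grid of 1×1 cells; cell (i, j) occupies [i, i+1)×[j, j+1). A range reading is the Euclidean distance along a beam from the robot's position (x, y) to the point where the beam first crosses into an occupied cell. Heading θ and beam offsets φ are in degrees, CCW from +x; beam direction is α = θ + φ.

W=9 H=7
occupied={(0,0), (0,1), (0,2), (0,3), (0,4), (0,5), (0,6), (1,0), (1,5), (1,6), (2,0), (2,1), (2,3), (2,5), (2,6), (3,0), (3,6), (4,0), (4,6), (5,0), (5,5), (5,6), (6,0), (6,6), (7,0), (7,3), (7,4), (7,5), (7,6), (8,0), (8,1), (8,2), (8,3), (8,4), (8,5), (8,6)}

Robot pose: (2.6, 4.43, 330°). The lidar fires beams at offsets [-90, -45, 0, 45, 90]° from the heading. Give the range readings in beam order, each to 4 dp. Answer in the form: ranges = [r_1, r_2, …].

beam 1: φ=-90°, α=240°
  cosα=-0.5000 sinα=-0.8660 | (2,4) | tMaxX 1.2000 tMaxY 0.4965 | tΔX 2.0000 tΔY 1.1547
    t=0.4965 [y] (2,3) — stop
  → r_1 = 0.4965
beam 2: φ=-45°, α=285°
  cosα=0.2588 sinα=-0.9659 | (2,4) | tMaxX 1.5455 tMaxY 0.4452 | tΔX 3.8637 tΔY 1.0353
    t=0.4452 [y] (2,3) — stop
  → r_2 = 0.4452
beam 3: φ=0°, α=330°
  cosα=0.8660 sinα=-0.5000 | (2,4) | tMaxX 0.4619 tMaxY 0.8600 | tΔX 1.1547 tΔY 2.0000
    t=0.4619 [x] (3,4)
    t=0.8600 [y] (3,3)
    t=1.6166 [x] (4,3)
    t=2.7713 [x] (5,3)
    t=2.8600 [y] (5,2)
    t=3.9260 [x] (6,2)
    t=4.8600 [y] (6,1)
    t=5.0807 [x] (7,1)
    t=6.2354 [x] (8,1) — stop
  → r_3 = 6.2354
beam 4: φ=45°, α=15°
  cosα=0.9659 sinα=0.2588 | (2,4) | tMaxX 0.4141 tMaxY 2.2023 | tΔX 1.0353 tΔY 3.8637
    t=0.4141 [x] (3,4)
    t=1.4494 [x] (4,4)
    t=2.2023 [y] (4,5)
    t=2.4847 [x] (5,5) — stop
  → r_4 = 2.4847
beam 5: φ=90°, α=60°
  cosα=0.5000 sinα=0.8660 | (2,4) | tMaxX 0.8000 tMaxY 0.6582 | tΔX 2.0000 tΔY 1.1547
    t=0.6582 [y] (2,5) — stop
  → r_5 = 0.6582

ranges = [0.4965, 0.4452, 6.2354, 2.4847, 0.6582]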